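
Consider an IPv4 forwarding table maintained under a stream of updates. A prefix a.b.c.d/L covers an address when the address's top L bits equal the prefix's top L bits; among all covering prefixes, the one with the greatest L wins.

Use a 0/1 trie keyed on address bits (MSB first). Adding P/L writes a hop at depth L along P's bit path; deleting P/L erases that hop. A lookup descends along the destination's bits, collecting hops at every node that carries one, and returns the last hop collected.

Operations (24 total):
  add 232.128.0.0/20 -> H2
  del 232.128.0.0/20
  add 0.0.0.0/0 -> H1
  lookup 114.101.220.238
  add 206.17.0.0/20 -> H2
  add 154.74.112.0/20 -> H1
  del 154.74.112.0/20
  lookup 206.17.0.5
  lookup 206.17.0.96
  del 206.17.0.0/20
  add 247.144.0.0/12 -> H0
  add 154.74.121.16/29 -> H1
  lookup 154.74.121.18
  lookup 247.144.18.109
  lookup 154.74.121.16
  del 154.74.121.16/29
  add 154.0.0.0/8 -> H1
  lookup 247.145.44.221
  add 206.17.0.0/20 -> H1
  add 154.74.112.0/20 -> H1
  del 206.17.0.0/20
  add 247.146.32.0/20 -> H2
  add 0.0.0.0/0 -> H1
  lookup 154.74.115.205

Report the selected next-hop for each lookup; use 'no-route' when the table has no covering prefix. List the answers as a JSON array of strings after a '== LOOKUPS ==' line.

Apply in order:
  + 232.128.0.0/20 (H2) depth=20
  del 232.128.0.0/20 (clear depth 20)
  + 0.0.0.0/0 (H1) depth=0
  ? 114.101.220.238  path d0:H1  best=H1
  + 206.17.0.0/20 (H2) depth=20
  + 154.74.112.0/20 (H1) depth=20
  del 154.74.112.0/20 (clear depth 20)
  ? 206.17.0.5  path d0:H1→d1:-→d2:-→d3:-→d4:-→d5:-→d6:-→d7:-→d8:-→d9:-→d10:-→d11:-→d12:-→d13:-→d14:-→d15:-→d16:-→d17:-→d18:-→d19:-→d20:H2  best=H2
  ? 206.17.0.96  path d0:H1→d1:-→d2:-→d3:-→d4:-→d5:-→d6:-→d7:-→d8:-→d9:-→d10:-→d11:-→d12:-→d13:-→d14:-→d15:-→d16:-→d17:-→d18:-→d19:-→d20:H2  best=H2
  del 206.17.0.0/20 (clear depth 20)
  + 247.144.0.0/12 (H0) depth=12
  + 154.74.121.16/29 (H1) depth=29
  ? 154.74.121.18  path d0:H1→d1:-→d2:-→d3:-→d4:-→d5:-→d6:-→d7:-→d8:-→d9:-→d10:-→d11:-→d12:-→d13:-→d14:-→d15:-→d16:-→d17:-→d18:-→d19:-→d20:-→d21:-→d22:-→d23:-→d24:-→d25:-→d26:-→d27:-→d28:-→d29:H1  best=H1
  ? 247.144.18.109  path d0:H1→d1:-→d2:-→d3:-→d4:-→d5:-→d6:-→d7:-→d8:-→d9:-→d10:-→d11:-→d12:H0  best=H0
  ? 154.74.121.16  path d0:H1→d1:-→d2:-→d3:-→d4:-→d5:-→d6:-→d7:-→d8:-→d9:-→d10:-→d11:-→d12:-→d13:-→d14:-→d15:-→d16:-→d17:-→d18:-→d19:-→d20:-→d21:-→d22:-→d23:-→d24:-→d25:-→d26:-→d27:-→d28:-→d29:H1  best=H1
  del 154.74.121.16/29 (clear depth 29)
  + 154.0.0.0/8 (H1) depth=8
  ? 247.145.44.221  path d0:H1→d1:-→d2:-→d3:-→d4:-→d5:-→d6:-→d7:-→d8:-→d9:-→d10:-→d11:-→d12:H0  best=H0
  + 206.17.0.0/20 (H1) depth=20
  + 154.74.112.0/20 (H1) depth=20
  del 206.17.0.0/20 (clear depth 20)
  + 247.146.32.0/20 (H2) depth=20
  + 0.0.0.0/0 (H1) depth=0
  ? 154.74.115.205  path d0:H1→d1:-→d2:-→d3:-→d4:-→d5:-→d6:-→d7:-→d8:H1→d9:-→d10:-→d11:-→d12:-→d13:-→d14:-→d15:-→d16:-→d17:-→d18:-→d19:-→d20:H1  best=H1

== LOOKUPS ==
["H1","H2","H2","H1","H0","H1","H0","H1"]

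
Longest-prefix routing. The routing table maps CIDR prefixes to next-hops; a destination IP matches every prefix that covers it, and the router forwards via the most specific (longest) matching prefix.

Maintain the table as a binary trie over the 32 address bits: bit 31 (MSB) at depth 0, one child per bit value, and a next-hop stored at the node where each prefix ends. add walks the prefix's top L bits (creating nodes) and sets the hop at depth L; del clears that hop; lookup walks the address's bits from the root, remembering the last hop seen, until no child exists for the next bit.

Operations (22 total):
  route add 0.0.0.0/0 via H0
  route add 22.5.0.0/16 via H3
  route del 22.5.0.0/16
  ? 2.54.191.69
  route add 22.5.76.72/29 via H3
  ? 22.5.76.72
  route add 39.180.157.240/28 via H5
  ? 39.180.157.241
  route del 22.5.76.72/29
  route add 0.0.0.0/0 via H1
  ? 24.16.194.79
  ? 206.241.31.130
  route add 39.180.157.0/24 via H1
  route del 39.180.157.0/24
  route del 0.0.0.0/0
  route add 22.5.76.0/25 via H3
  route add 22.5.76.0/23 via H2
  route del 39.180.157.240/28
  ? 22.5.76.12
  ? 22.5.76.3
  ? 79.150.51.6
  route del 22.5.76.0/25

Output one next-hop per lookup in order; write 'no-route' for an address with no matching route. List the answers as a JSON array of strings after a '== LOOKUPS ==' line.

Process each operation:
  add 0.0.0.0/0 -> H0 at depth 0
  add 22.5.0.0/16 -> H3 at depth 16
  del 22.5.0.0/16 (clear depth 16)
  lookup 2.54.191.69: bits 000 walk d0:H0→d1:-→d2:-→d3:- -> H0
  add 22.5.76.72/29 -> H3 at depth 29
  lookup 22.5.76.72: bits 00010110000001010100110001001 walk d0:H0→d1:-→d2:-→d3:-→d4:-→d5:-→d6:-→d7:-→d8:-→d9:-→d10:-→d11:-→d12:-→d13:-→d14:-→d15:-→d16:-→d17:-→d18:-→d19:-→d20:-→d21:-→d22:-→d23:-→d24:-→d25:-→d26:-→d27:-→d28:-→d29:H3 -> H3
  add 39.180.157.240/28 -> H5 at depth 28
  lookup 39.180.157.241: bits 0010011110110100100111011111 walk d0:H0→d1:-→d2:-→d3:-→d4:-→d5:-→d6:-→d7:-→d8:-→d9:-→d10:-→d11:-→d12:-→d13:-→d14:-→d15:-→d16:-→d17:-→d18:-→d19:-→d20:-→d21:-→d22:-→d23:-→d24:-→d25:-→d26:-→d27:-→d28:H5 -> H5
  del 22.5.76.72/29 (clear depth 29)
  add 0.0.0.0/0 -> H1 at depth 0
  lookup 24.16.194.79: bits 0001 walk d0:H1→d1:-→d2:-→d3:-→d4:- -> H1
  lookup 206.241.31.130: bits ε walk d0:H1 -> H1
  add 39.180.157.0/24 -> H1 at depth 24
  del 39.180.157.0/24 (clear depth 24)
  del 0.0.0.0/0 (clear depth 0)
  add 22.5.76.0/25 -> H3 at depth 25
  add 22.5.76.0/23 -> H2 at depth 23
  del 39.180.157.240/28 (clear depth 28)
  lookup 22.5.76.12: bits 0001011000000101010011000 walk d0:-→d1:-→d2:-→d3:-→d4:-→d5:-→d6:-→d7:-→d8:-→d9:-→d10:-→d11:-→d12:-→d13:-→d14:-→d15:-→d16:-→d17:-→d18:-→d19:-→d20:-→d21:-→d22:-→d23:H2→d24:-→d25:H3 -> H3
  lookup 22.5.76.3: bits 0001011000000101010011000 walk d0:-→d1:-→d2:-→d3:-→d4:-→d5:-→d6:-→d7:-→d8:-→d9:-→d10:-→d11:-→d12:-→d13:-→d14:-→d15:-→d16:-→d17:-→d18:-→d19:-→d20:-→d21:-→d22:-→d23:H2→d24:-→d25:H3 -> H3
  lookup 79.150.51.6: bits 0 walk d0:-→d1:- -> no-route
  del 22.5.76.0/25 (clear depth 25)

== LOOKUPS ==
["H0","H3","H5","H1","H1","H3","H3","no-route"]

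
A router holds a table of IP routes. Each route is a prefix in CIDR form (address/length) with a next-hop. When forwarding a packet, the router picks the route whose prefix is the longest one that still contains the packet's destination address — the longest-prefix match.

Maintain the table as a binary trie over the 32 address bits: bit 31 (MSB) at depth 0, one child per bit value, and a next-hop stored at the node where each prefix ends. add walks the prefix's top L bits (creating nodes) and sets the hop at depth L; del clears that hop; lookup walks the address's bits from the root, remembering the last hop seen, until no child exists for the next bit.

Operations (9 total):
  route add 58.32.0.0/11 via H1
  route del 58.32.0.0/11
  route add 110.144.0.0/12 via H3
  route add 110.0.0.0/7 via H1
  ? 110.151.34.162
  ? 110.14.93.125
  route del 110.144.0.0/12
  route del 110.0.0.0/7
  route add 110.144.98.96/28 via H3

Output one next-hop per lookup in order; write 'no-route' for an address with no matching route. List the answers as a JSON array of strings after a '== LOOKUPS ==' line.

Trace:
  add 58.32.0.0/11 -> H1 at depth 11
  - 58.32.0.0/11 clear@11
  add 110.144.0.0/12 -> H3 at depth 12
  add 110.0.0.0/7 -> H1 at depth 7
  ? 110.151.34.162  path d0:-→d1:-→d2:-→d3:-→d4:-→d5:-→d6:-→d7:H1→d8:-→d9:-→d10:-→d11:-→d12:H3  best=H3
  ? 110.14.93.125  path d0:-→d1:-→d2:-→d3:-→d4:-→d5:-→d6:-→d7:H1→d8:-  best=H1
  - 110.144.0.0/12 clear@12
  - 110.0.0.0/7 clear@7
  add 110.144.98.96/28 -> H3 at depth 28

== LOOKUPS ==
["H3","H1"]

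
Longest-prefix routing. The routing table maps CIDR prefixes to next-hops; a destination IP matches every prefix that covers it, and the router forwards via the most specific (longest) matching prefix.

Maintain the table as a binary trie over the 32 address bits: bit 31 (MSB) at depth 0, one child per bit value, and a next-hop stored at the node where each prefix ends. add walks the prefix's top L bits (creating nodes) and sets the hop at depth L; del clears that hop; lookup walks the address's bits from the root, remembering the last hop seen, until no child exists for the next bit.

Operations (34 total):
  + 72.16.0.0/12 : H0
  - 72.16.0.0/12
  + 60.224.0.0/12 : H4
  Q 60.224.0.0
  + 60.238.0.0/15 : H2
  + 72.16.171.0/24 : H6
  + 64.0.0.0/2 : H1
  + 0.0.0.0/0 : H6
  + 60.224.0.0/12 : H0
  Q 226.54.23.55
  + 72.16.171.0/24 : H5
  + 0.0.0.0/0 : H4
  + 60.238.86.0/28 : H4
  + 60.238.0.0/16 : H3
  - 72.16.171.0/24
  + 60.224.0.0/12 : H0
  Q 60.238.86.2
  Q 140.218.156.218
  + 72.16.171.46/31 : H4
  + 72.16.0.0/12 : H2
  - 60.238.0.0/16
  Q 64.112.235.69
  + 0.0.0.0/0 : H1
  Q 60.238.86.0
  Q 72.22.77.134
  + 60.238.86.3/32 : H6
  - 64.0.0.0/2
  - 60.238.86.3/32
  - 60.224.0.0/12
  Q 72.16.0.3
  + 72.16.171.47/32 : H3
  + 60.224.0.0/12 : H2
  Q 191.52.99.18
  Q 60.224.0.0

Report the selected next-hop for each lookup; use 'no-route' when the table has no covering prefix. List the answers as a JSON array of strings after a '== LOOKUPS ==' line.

Trace:
  + 72.16.0.0/12 (H0) depth=12
  - 72.16.0.0/12 clear@12
  + 60.224.0.0/12 (H4) depth=12
  Q 60.224.0.0: descend 001111001110 ; hops seen [H4] ; pick H4
  + 60.238.0.0/15 (H2) depth=15
  + 72.16.171.0/24 (H6) depth=24
  + 64.0.0.0/2 (H1) depth=2
  + 0.0.0.0/0 (H6) depth=0
  + 60.224.0.0/12 (H0) depth=12
  Q 226.54.23.55: descend ε ; hops seen [H6] ; pick H6
  + 72.16.171.0/24 (H5) depth=24
  + 0.0.0.0/0 (H4) depth=0
  + 60.238.86.0/28 (H4) depth=28
  + 60.238.0.0/16 (H3) depth=16
  - 72.16.171.0/24 clear@24
  + 60.224.0.0/12 (H0) depth=12
  Q 60.238.86.2: descend 0011110011101110010101100000 ; hops seen [H4,H0,H2,H3,H4] ; pick H4
  Q 140.218.156.218: descend ε ; hops seen [H4] ; pick H4
  + 72.16.171.46/31 (H4) depth=31
  + 72.16.0.0/12 (H2) depth=12
  - 60.238.0.0/16 clear@16
  Q 64.112.235.69: descend 0100 ; hops seen [H4,H1] ; pick H1
  + 0.0.0.0/0 (H1) depth=0
  Q 60.238.86.0: descend 0011110011101110010101100000 ; hops seen [H1,H0,H2,H4] ; pick H4
  Q 72.22.77.134: descend 0100100000010 ; hops seen [H1,H1,H2] ; pick H2
  + 60.238.86.3/32 (H6) depth=32
  - 64.0.0.0/2 clear@2
  - 60.238.86.3/32 clear@32
  - 60.224.0.0/12 clear@12
  Q 72.16.0.3: descend 0100100000010000 ; hops seen [H1,H2] ; pick H2
  + 72.16.171.47/32 (H3) depth=32
  + 60.224.0.0/12 (H2) depth=12
  Q 191.52.99.18: descend ε ; hops seen [H1] ; pick H1
  Q 60.224.0.0: descend 001111001110 ; hops seen [H1,H2] ; pick H2

== LOOKUPS ==
["H4","H6","H4","H4","H1","H4","H2","H2","H1","H2"]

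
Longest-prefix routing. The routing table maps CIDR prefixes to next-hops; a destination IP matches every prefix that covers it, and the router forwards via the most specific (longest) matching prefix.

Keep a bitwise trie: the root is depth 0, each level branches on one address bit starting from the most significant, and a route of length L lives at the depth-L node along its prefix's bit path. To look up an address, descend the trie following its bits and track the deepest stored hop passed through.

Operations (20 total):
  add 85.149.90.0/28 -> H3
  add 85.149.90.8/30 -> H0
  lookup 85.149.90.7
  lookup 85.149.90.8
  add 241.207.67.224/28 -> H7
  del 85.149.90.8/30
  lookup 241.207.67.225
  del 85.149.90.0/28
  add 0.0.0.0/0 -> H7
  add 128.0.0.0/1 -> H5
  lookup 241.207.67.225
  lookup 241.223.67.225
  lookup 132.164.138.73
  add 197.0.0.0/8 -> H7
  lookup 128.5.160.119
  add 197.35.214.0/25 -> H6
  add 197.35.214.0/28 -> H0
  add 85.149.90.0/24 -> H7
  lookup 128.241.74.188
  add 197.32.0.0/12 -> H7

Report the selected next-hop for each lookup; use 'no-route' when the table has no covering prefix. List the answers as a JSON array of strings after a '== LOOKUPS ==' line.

Apply in order:
  + 85.149.90.0/28 (H3) depth=28
  + 85.149.90.8/30 (H0) depth=30
  Q 85.149.90.7: descend 0101010110010101010110100000 ; hops seen [H3] ; pick H3
  Q 85.149.90.8: descend 010101011001010101011010000010 ; hops seen [H3,H0] ; pick H0
  + 241.207.67.224/28 (H7) depth=28
  - 85.149.90.8/30 clear@30
  Q 241.207.67.225: descend 1111000111001111010000111110 ; hops seen [H7] ; pick H7
  - 85.149.90.0/28 clear@28
  + 0.0.0.0/0 (H7) depth=0
  + 128.0.0.0/1 (H5) depth=1
  Q 241.207.67.225: descend 1111000111001111010000111110 ; hops seen [H7,H5,H7] ; pick H7
  Q 241.223.67.225: descend 11110001110 ; hops seen [H7,H5] ; pick H5
  Q 132.164.138.73: descend 1 ; hops seen [H7,H5] ; pick H5
  + 197.0.0.0/8 (H7) depth=8
  Q 128.5.160.119: descend 1 ; hops seen [H7,H5] ; pick H5
  + 197.35.214.0/25 (H6) depth=25
  + 197.35.214.0/28 (H0) depth=28
  + 85.149.90.0/24 (H7) depth=24
  Q 128.241.74.188: descend 1 ; hops seen [H7,H5] ; pick H5
  + 197.32.0.0/12 (H7) depth=12

== LOOKUPS ==
["H3","H0","H7","H7","H5","H5","H5","H5"]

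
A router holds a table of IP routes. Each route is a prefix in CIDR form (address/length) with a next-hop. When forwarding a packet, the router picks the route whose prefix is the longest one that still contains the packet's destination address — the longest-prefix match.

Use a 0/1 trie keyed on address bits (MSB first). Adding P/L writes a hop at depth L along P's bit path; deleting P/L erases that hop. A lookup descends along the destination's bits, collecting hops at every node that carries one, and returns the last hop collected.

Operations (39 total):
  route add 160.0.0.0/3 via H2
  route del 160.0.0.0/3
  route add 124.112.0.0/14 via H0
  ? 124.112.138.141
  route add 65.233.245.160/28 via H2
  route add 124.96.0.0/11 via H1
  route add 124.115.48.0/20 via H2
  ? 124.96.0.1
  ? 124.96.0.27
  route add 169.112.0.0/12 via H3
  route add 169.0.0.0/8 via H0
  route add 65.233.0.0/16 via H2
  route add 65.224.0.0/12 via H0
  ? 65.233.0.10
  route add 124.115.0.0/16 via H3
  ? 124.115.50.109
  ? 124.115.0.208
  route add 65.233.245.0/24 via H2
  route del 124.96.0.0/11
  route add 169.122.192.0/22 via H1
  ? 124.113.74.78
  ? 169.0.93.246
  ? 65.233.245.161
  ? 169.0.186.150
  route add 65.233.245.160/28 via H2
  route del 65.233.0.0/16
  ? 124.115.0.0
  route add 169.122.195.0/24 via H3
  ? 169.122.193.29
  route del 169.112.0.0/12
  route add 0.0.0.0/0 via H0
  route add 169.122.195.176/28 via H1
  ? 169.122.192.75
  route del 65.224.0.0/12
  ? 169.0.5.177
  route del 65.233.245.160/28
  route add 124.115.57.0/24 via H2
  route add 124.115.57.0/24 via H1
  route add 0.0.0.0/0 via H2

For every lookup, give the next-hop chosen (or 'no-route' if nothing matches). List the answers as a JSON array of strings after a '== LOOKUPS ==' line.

Trace:
  add 160.0.0.0/3 -> H2 at depth 3
  del 160.0.0.0/3 (clear depth 3)
  add 124.112.0.0/14 -> H0 at depth 14
  lookup 124.112.138.141: bits 01111100011100 walk d0:-→d1:-→d2:-→d3:-→d4:-→d5:-→d6:-→d7:-→d8:-→d9:-→d10:-→d11:-→d12:-→d13:-→d14:H0 -> H0
  add 65.233.245.160/28 -> H2 at depth 28
  add 124.96.0.0/11 -> H1 at depth 11
  add 124.115.48.0/20 -> H2 at depth 20
  lookup 124.96.0.1: bits 01111100011 walk d0:-→d1:-→d2:-→d3:-→d4:-→d5:-→d6:-→d7:-→d8:-→d9:-→d10:-→d11:H1 -> H1
  lookup 124.96.0.27: bits 01111100011 walk d0:-→d1:-→d2:-→d3:-→d4:-→d5:-→d6:-→d7:-→d8:-→d9:-→d10:-→d11:H1 -> H1
  add 169.112.0.0/12 -> H3 at depth 12
  add 169.0.0.0/8 -> H0 at depth 8
  add 65.233.0.0/16 -> H2 at depth 16
  add 65.224.0.0/12 -> H0 at depth 12
  lookup 65.233.0.10: bits 0100000111101001 walk d0:-→d1:-→d2:-→d3:-→d4:-→d5:-→d6:-→d7:-→d8:-→d9:-→d10:-→d11:-→d12:H0→d13:-→d14:-→d15:-→d16:H2 -> H2
  add 124.115.0.0/16 -> H3 at depth 16
  lookup 124.115.50.109: bits 01111100011100110011 walk d0:-→d1:-→d2:-→d3:-→d4:-→d5:-→d6:-→d7:-→d8:-→d9:-→d10:-→d11:H1→d12:-→d13:-→d14:H0→d15:-→d16:H3→d17:-→d18:-→d19:-→d20:H2 -> H2
  lookup 124.115.0.208: bits 011111000111001100 walk d0:-→d1:-→d2:-→d3:-→d4:-→d5:-→d6:-→d7:-→d8:-→d9:-→d10:-→d11:H1→d12:-→d13:-→d14:H0→d15:-→d16:H3→d17:-→d18:- -> H3
  add 65.233.245.0/24 -> H2 at depth 24
  del 124.96.0.0/11 (clear depth 11)
  add 169.122.192.0/22 -> H1 at depth 22
  lookup 124.113.74.78: bits 01111100011100 walk d0:-→d1:-→d2:-→d3:-→d4:-→d5:-→d6:-→d7:-→d8:-→d9:-→d10:-→d11:-→d12:-→d13:-→d14:H0 -> H0
  lookup 169.0.93.246: bits 101010010 walk d0:-→d1:-→d2:-→d3:-→d4:-→d5:-→d6:-→d7:-→d8:H0→d9:- -> H0
  lookup 65.233.245.161: bits 0100000111101001111101011010 walk d0:-→d1:-→d2:-→d3:-→d4:-→d5:-→d6:-→d7:-→d8:-→d9:-→d10:-→d11:-→d12:H0→d13:-→d14:-→d15:-→d16:H2→d17:-→d18:-→d19:-→d20:-→d21:-→d22:-→d23:-→d24:H2→d25:-→d26:-→d27:-→d28:H2 -> H2
  lookup 169.0.186.150: bits 101010010 walk d0:-→d1:-→d2:-→d3:-→d4:-→d5:-→d6:-→d7:-→d8:H0→d9:- -> H0
  add 65.233.245.160/28 -> H2 at depth 28
  del 65.233.0.0/16 (clear depth 16)
  lookup 124.115.0.0: bits 011111000111001100 walk d0:-→d1:-→d2:-→d3:-→d4:-→d5:-→d6:-→d7:-→d8:-→d9:-→d10:-→d11:-→d12:-→d13:-→d14:H0→d15:-→d16:H3→d17:-→d18:- -> H3
  add 169.122.195.0/24 -> H3 at depth 24
  lookup 169.122.193.29: bits 1010100101111010110000 walk d0:-→d1:-→d2:-→d3:-→d4:-→d5:-→d6:-→d7:-→d8:H0→d9:-→d10:-→d11:-→d12:H3→d13:-→d14:-→d15:-→d16:-→d17:-→d18:-→d19:-→d20:-→d21:-→d22:H1 -> H1
  del 169.112.0.0/12 (clear depth 12)
  add 0.0.0.0/0 -> H0 at depth 0
  add 169.122.195.176/28 -> H1 at depth 28
  lookup 169.122.192.75: bits 1010100101111010110000 walk d0:H0→d1:-→d2:-→d3:-→d4:-→d5:-→d6:-→d7:-→d8:H0→d9:-→d10:-→d11:-→d12:-→d13:-→d14:-→d15:-→d16:-→d17:-→d18:-→d19:-→d20:-→d21:-→d22:H1 -> H1
  del 65.224.0.0/12 (clear depth 12)
  lookup 169.0.5.177: bits 101010010 walk d0:H0→d1:-→d2:-→d3:-→d4:-→d5:-→d6:-→d7:-→d8:H0→d9:- -> H0
  del 65.233.245.160/28 (clear depth 28)
  add 124.115.57.0/24 -> H2 at depth 24
  add 124.115.57.0/24 -> H1 at depth 24
  add 0.0.0.0/0 -> H2 at depth 0

== LOOKUPS ==
["H0","H1","H1","H2","H2","H3","H0","H0","H2","H0","H3","H1","H1","H0"]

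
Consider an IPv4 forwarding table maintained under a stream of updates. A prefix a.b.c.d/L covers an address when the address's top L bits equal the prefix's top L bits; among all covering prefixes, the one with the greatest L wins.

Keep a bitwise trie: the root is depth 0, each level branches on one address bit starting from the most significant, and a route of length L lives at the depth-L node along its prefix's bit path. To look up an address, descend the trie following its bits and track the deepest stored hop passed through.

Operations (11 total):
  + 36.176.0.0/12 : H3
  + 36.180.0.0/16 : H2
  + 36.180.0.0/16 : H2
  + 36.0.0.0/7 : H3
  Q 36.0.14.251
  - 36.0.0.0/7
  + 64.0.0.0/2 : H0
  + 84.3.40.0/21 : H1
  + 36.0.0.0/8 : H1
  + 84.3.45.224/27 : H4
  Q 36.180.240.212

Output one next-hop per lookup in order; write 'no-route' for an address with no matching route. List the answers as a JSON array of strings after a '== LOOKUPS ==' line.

Process each operation:
  + 36.176.0.0/12 (H3) depth=12
  + 36.180.0.0/16 (H2) depth=16
  + 36.180.0.0/16 (H2) depth=16
  + 36.0.0.0/7 (H3) depth=7
  ? 36.0.14.251  path d0:-→d1:-→d2:-→d3:-→d4:-→d5:-→d6:-→d7:H3→d8:-  best=H3
  del 36.0.0.0/7 (clear depth 7)
  + 64.0.0.0/2 (H0) depth=2
  + 84.3.40.0/21 (H1) depth=21
  + 36.0.0.0/8 (H1) depth=8
  + 84.3.45.224/27 (H4) depth=27
  ? 36.180.240.212  path d0:-→d1:-→d2:-→d3:-→d4:-→d5:-→d6:-→d7:-→d8:H1→d9:-→d10:-→d11:-→d12:H3→d13:-→d14:-→d15:-→d16:H2  best=H2

== LOOKUPS ==
["H3","H2"]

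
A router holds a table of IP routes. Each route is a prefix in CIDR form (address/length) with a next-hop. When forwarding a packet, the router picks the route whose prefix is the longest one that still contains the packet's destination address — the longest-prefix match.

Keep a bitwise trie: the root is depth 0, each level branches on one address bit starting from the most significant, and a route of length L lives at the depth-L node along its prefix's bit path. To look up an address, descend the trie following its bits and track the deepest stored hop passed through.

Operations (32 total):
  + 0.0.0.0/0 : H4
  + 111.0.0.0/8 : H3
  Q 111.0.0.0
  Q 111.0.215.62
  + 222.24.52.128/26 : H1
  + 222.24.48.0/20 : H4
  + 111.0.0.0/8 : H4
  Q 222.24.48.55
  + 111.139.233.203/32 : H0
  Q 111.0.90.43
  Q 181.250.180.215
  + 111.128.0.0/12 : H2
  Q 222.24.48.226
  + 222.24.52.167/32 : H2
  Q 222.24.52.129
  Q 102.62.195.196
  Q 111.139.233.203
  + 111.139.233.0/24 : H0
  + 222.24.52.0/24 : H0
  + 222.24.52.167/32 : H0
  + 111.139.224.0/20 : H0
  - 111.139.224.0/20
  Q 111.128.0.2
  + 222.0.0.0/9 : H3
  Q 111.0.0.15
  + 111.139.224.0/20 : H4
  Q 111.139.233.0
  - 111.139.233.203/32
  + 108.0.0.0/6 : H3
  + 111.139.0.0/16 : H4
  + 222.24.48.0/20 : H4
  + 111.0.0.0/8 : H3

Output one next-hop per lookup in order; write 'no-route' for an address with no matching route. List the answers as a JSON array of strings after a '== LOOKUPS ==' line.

Trace:
  add 0.0.0.0/0 -> H4 at depth 0
  add 111.0.0.0/8 -> H3 at depth 8
  lookup 111.0.0.0: bits 01101111 walk d0:H4→d1:-→d2:-→d3:-→d4:-→d5:-→d6:-→d7:-→d8:H3 -> H3
  lookup 111.0.215.62: bits 01101111 walk d0:H4→d1:-→d2:-→d3:-→d4:-→d5:-→d6:-→d7:-→d8:H3 -> H3
  add 222.24.52.128/26 -> H1 at depth 26
  add 222.24.48.0/20 -> H4 at depth 20
  add 111.0.0.0/8 -> H4 at depth 8
  lookup 222.24.48.55: bits 110111100001100000110 walk d0:H4→d1:-→d2:-→d3:-→d4:-→d5:-→d6:-→d7:-→d8:-→d9:-→d10:-→d11:-→d12:-→d13:-→d14:-→d15:-→d16:-→d17:-→d18:-→d19:-→d20:H4→d21:- -> H4
  add 111.139.233.203/32 -> H0 at depth 32
  lookup 111.0.90.43: bits 01101111 walk d0:H4→d1:-→d2:-→d3:-→d4:-→d5:-→d6:-→d7:-→d8:H4 -> H4
  lookup 181.250.180.215: bits 1 walk d0:H4→d1:- -> H4
  add 111.128.0.0/12 -> H2 at depth 12
  lookup 222.24.48.226: bits 110111100001100000110 walk d0:H4→d1:-→d2:-→d3:-→d4:-→d5:-→d6:-→d7:-→d8:-→d9:-→d10:-→d11:-→d12:-→d13:-→d14:-→d15:-→d16:-→d17:-→d18:-→d19:-→d20:H4→d21:- -> H4
  add 222.24.52.167/32 -> H2 at depth 32
  lookup 222.24.52.129: bits 11011110000110000011010010 walk d0:H4→d1:-→d2:-→d3:-→d4:-→d5:-→d6:-→d7:-→d8:-→d9:-→d10:-→d11:-→d12:-→d13:-→d14:-→d15:-→d16:-→d17:-→d18:-→d19:-→d20:H4→d21:-→d22:-→d23:-→d24:-→d25:-→d26:H1 -> H1
  lookup 102.62.195.196: bits 0110 walk d0:H4→d1:-→d2:-→d3:-→d4:- -> H4
  lookup 111.139.233.203: bits 01101111100010111110100111001011 walk d0:H4→d1:-→d2:-→d3:-→d4:-→d5:-→d6:-→d7:-→d8:H4→d9:-→d10:-→d11:-→d12:H2→d13:-→d14:-→d15:-→d16:-→d17:-→d18:-→d19:-→d20:-→d21:-→d22:-→d23:-→d24:-→d25:-→d26:-→d27:-→d28:-→d29:-→d30:-→d31:-→d32:H0 -> H0
  add 111.139.233.0/24 -> H0 at depth 24
  add 222.24.52.0/24 -> H0 at depth 24
  add 222.24.52.167/32 -> H0 at depth 32
  add 111.139.224.0/20 -> H0 at depth 20
  del 111.139.224.0/20 (clear depth 20)
  lookup 111.128.0.2: bits 011011111000 walk d0:H4→d1:-→d2:-→d3:-→d4:-→d5:-→d6:-→d7:-→d8:H4→d9:-→d10:-→d11:-→d12:H2 -> H2
  add 222.0.0.0/9 -> H3 at depth 9
  lookup 111.0.0.15: bits 01101111 walk d0:H4→d1:-→d2:-→d3:-→d4:-→d5:-→d6:-→d7:-→d8:H4 -> H4
  add 111.139.224.0/20 -> H4 at depth 20
  lookup 111.139.233.0: bits 011011111000101111101001 walk d0:H4→d1:-→d2:-→d3:-→d4:-→d5:-→d6:-→d7:-→d8:H4→d9:-→d10:-→d11:-→d12:H2→d13:-→d14:-→d15:-→d16:-→d17:-→d18:-→d19:-→d20:H4→d21:-→d22:-→d23:-→d24:H0 -> H0
  del 111.139.233.203/32 (clear depth 32)
  add 108.0.0.0/6 -> H3 at depth 6
  add 111.139.0.0/16 -> H4 at depth 16
  add 222.24.48.0/20 -> H4 at depth 20
  add 111.0.0.0/8 -> H3 at depth 8

== LOOKUPS ==
["H3","H3","H4","H4","H4","H4","H1","H4","H0","H2","H4","H0"]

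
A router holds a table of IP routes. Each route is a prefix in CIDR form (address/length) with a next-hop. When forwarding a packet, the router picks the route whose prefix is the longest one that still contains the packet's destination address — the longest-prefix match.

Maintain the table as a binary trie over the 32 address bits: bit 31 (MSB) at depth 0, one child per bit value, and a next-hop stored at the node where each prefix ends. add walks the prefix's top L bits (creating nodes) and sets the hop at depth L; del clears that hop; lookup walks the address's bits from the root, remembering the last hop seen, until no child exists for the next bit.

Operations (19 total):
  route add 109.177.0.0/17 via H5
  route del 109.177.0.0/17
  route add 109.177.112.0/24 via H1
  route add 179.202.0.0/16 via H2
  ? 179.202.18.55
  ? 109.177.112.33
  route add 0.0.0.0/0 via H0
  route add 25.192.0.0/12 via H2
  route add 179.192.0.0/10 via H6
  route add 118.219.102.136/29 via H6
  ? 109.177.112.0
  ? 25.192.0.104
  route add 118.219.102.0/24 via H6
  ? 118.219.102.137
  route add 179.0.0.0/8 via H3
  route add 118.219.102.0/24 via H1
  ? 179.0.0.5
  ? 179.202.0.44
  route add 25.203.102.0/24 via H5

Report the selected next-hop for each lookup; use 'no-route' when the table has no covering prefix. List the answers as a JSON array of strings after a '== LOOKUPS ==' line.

Process each operation:
  + 109.177.0.0/17 (H5) depth=17
  - 109.177.0.0/17 clear@17
  + 109.177.112.0/24 (H1) depth=24
  + 179.202.0.0/16 (H2) depth=16
  ? 179.202.18.55  path d0:-→d1:-→d2:-→d3:-→d4:-→d5:-→d6:-→d7:-→d8:-→d9:-→d10:-→d11:-→d12:-→d13:-→d14:-→d15:-→d16:H2  best=H2
  ? 109.177.112.33  path d0:-→d1:-→d2:-→d3:-→d4:-→d5:-→d6:-→d7:-→d8:-→d9:-→d10:-→d11:-→d12:-→d13:-→d14:-→d15:-→d16:-→d17:-→d18:-→d19:-→d20:-→d21:-→d22:-→d23:-→d24:H1  best=H1
  + 0.0.0.0/0 (H0) depth=0
  + 25.192.0.0/12 (H2) depth=12
  + 179.192.0.0/10 (H6) depth=10
  + 118.219.102.136/29 (H6) depth=29
  ? 109.177.112.0  path d0:H0→d1:-→d2:-→d3:-→d4:-→d5:-→d6:-→d7:-→d8:-→d9:-→d10:-→d11:-→d12:-→d13:-→d14:-→d15:-→d16:-→d17:-→d18:-→d19:-→d20:-→d21:-→d22:-→d23:-→d24:H1  best=H1
  ? 25.192.0.104  path d0:H0→d1:-→d2:-→d3:-→d4:-→d5:-→d6:-→d7:-→d8:-→d9:-→d10:-→d11:-→d12:H2  best=H2
  + 118.219.102.0/24 (H6) depth=24
  ? 118.219.102.137  path d0:H0→d1:-→d2:-→d3:-→d4:-→d5:-→d6:-→d7:-→d8:-→d9:-→d10:-→d11:-→d12:-→d13:-→d14:-→d15:-→d16:-→d17:-→d18:-→d19:-→d20:-→d21:-→d22:-→d23:-→d24:H6→d25:-→d26:-→d27:-→d28:-→d29:H6  best=H6
  + 179.0.0.0/8 (H3) depth=8
  + 118.219.102.0/24 (H1) depth=24
  ? 179.0.0.5  path d0:H0→d1:-→d2:-→d3:-→d4:-→d5:-→d6:-→d7:-→d8:H3  best=H3
  ? 179.202.0.44  path d0:H0→d1:-→d2:-→d3:-→d4:-→d5:-→d6:-→d7:-→d8:H3→d9:-→d10:H6→d11:-→d12:-→d13:-→d14:-→d15:-→d16:H2  best=H2
  + 25.203.102.0/24 (H5) depth=24

== LOOKUPS ==
["H2","H1","H1","H2","H6","H3","H2"]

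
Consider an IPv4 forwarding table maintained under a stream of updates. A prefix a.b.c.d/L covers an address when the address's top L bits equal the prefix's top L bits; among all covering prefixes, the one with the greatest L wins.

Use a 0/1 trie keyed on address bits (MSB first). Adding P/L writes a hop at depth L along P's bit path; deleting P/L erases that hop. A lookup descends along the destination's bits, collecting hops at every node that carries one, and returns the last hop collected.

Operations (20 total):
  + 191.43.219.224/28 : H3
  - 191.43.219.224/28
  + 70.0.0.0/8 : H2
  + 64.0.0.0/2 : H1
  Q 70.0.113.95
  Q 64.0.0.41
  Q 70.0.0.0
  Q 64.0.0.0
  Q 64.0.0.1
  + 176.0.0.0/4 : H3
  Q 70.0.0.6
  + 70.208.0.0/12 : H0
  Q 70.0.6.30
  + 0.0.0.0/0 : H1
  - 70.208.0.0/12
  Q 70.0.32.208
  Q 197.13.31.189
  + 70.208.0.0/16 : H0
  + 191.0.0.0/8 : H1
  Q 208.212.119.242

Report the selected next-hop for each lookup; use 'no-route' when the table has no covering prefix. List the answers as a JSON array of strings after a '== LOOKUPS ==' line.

Process each operation:
  + 191.43.219.224/28 (H3) depth=28
  del 191.43.219.224/28 (clear depth 28)
  + 70.0.0.0/8 (H2) depth=8
  + 64.0.0.0/2 (H1) depth=2
  Q 70.0.113.95: descend 01000110 ; hops seen [H1,H2] ; pick H2
  Q 64.0.0.41: descend 01000 ; hops seen [H1] ; pick H1
  Q 70.0.0.0: descend 01000110 ; hops seen [H1,H2] ; pick H2
  Q 64.0.0.0: descend 01000 ; hops seen [H1] ; pick H1
  Q 64.0.0.1: descend 01000 ; hops seen [H1] ; pick H1
  + 176.0.0.0/4 (H3) depth=4
  Q 70.0.0.6: descend 01000110 ; hops seen [H1,H2] ; pick H2
  + 70.208.0.0/12 (H0) depth=12
  Q 70.0.6.30: descend 01000110 ; hops seen [H1,H2] ; pick H2
  + 0.0.0.0/0 (H1) depth=0
  del 70.208.0.0/12 (clear depth 12)
  Q 70.0.32.208: descend 01000110 ; hops seen [H1,H1,H2] ; pick H2
  Q 197.13.31.189: descend 1 ; hops seen [H1] ; pick H1
  + 70.208.0.0/16 (H0) depth=16
  + 191.0.0.0/8 (H1) depth=8
  Q 208.212.119.242: descend 1 ; hops seen [H1] ; pick H1

== LOOKUPS ==
["H2","H1","H2","H1","H1","H2","H2","H2","H1","H1"]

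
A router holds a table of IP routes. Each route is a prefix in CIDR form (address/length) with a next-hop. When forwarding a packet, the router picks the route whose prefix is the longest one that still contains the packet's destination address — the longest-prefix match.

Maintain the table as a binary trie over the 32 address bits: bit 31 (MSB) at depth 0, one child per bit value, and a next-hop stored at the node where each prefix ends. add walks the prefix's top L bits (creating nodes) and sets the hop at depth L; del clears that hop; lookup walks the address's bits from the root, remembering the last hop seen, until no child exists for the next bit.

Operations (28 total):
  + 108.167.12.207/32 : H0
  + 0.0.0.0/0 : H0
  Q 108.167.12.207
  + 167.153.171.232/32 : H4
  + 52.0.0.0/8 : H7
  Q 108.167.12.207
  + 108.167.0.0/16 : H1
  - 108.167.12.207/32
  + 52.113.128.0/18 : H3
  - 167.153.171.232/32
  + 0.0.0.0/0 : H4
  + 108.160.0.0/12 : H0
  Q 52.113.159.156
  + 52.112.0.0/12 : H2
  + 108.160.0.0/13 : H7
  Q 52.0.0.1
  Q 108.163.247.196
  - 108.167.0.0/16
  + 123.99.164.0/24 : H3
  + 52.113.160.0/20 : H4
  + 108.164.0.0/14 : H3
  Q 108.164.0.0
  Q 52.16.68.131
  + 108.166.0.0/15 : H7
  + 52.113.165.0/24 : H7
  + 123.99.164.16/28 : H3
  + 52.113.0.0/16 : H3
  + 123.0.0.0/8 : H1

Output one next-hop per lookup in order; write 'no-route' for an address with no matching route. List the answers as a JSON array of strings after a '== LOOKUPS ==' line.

Process each operation:
  + 108.167.12.207/32 (H0) depth=32
  + 0.0.0.0/0 (H0) depth=0
  lookup 108.167.12.207: bits 01101100101001110000110011001111 walk d0:H0→d1:-→d2:-→d3:-→d4:-→d5:-→d6:-→d7:-→d8:-→d9:-→d10:-→d11:-→d12:-→d13:-→d14:-→d15:-→d16:-→d17:-→d18:-→d19:-→d20:-→d21:-→d22:-→d23:-→d24:-→d25:-→d26:-→d27:-→d28:-→d29:-→d30:-→d31:-→d32:H0 -> H0
  + 167.153.171.232/32 (H4) depth=32
  + 52.0.0.0/8 (H7) depth=8
  lookup 108.167.12.207: bits 01101100101001110000110011001111 walk d0:H0→d1:-→d2:-→d3:-→d4:-→d5:-→d6:-→d7:-→d8:-→d9:-→d10:-→d11:-→d12:-→d13:-→d14:-→d15:-→d16:-→d17:-→d18:-→d19:-→d20:-→d21:-→d22:-→d23:-→d24:-→d25:-→d26:-→d27:-→d28:-→d29:-→d30:-→d31:-→d32:H0 -> H0
  + 108.167.0.0/16 (H1) depth=16
  - 108.167.12.207/32 clear@32
  + 52.113.128.0/18 (H3) depth=18
  - 167.153.171.232/32 clear@32
  + 0.0.0.0/0 (H4) depth=0
  + 108.160.0.0/12 (H0) depth=12
  lookup 52.113.159.156: bits 001101000111000110 walk d0:H4→d1:-→d2:-→d3:-→d4:-→d5:-→d6:-→d7:-→d8:H7→d9:-→d10:-→d11:-→d12:-→d13:-→d14:-→d15:-→d16:-→d17:-→d18:H3 -> H3
  + 52.112.0.0/12 (H2) depth=12
  + 108.160.0.0/13 (H7) depth=13
  lookup 52.0.0.1: bits 001101000 walk d0:H4→d1:-→d2:-→d3:-→d4:-→d5:-→d6:-→d7:-→d8:H7→d9:- -> H7
  lookup 108.163.247.196: bits 0110110010100 walk d0:H4→d1:-→d2:-→d3:-→d4:-→d5:-→d6:-→d7:-→d8:-→d9:-→d10:-→d11:-→d12:H0→d13:H7 -> H7
  - 108.167.0.0/16 clear@16
  + 123.99.164.0/24 (H3) depth=24
  + 52.113.160.0/20 (H4) depth=20
  + 108.164.0.0/14 (H3) depth=14
  lookup 108.164.0.0: bits 01101100101001 walk d0:H4→d1:-→d2:-→d3:-→d4:-→d5:-→d6:-→d7:-→d8:-→d9:-→d10:-→d11:-→d12:H0→d13:H7→d14:H3 -> H3
  lookup 52.16.68.131: bits 001101000 walk d0:H4→d1:-→d2:-→d3:-→d4:-→d5:-→d6:-→d7:-→d8:H7→d9:- -> H7
  + 108.166.0.0/15 (H7) depth=15
  + 52.113.165.0/24 (H7) depth=24
  + 123.99.164.16/28 (H3) depth=28
  + 52.113.0.0/16 (H3) depth=16
  + 123.0.0.0/8 (H1) depth=8

== LOOKUPS ==
["H0","H0","H3","H7","H7","H3","H7"]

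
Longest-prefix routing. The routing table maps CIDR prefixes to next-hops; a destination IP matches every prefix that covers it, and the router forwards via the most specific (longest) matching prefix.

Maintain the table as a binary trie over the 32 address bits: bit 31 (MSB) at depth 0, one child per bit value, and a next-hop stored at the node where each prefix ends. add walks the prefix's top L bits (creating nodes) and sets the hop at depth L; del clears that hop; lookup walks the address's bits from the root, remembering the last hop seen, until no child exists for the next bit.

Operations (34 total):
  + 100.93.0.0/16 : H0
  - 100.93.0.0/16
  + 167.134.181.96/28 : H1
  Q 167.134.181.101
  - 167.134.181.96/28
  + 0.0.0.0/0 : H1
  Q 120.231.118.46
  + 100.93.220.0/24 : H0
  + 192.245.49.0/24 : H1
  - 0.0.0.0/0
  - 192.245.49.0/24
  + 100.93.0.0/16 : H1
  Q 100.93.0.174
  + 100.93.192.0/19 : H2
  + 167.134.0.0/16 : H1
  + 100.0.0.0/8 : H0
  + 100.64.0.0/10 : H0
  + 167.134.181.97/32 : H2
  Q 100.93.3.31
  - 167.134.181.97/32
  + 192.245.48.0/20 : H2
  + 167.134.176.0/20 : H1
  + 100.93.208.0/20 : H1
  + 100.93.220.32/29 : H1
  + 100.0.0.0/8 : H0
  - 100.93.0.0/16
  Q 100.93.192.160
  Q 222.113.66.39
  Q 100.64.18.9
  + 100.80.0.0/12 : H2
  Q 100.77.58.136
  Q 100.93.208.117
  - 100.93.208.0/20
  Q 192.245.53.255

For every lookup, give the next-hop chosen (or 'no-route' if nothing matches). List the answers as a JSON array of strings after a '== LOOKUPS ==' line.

Apply in order:
  add 100.93.0.0/16 -> H0 at depth 16
  - 100.93.0.0/16 clear@16
  add 167.134.181.96/28 -> H1 at depth 28
  Q 167.134.181.101: descend 1010011110000110101101010110 ; hops seen [H1] ; pick H1
  - 167.134.181.96/28 clear@28
  add 0.0.0.0/0 -> H1 at depth 0
  Q 120.231.118.46: descend 011 ; hops seen [H1] ; pick H1
  add 100.93.220.0/24 -> H0 at depth 24
  add 192.245.49.0/24 -> H1 at depth 24
  - 0.0.0.0/0 clear@0
  - 192.245.49.0/24 clear@24
  add 100.93.0.0/16 -> H1 at depth 16
  Q 100.93.0.174: descend 0110010001011101 ; hops seen [H1] ; pick H1
  add 100.93.192.0/19 -> H2 at depth 19
  add 167.134.0.0/16 -> H1 at depth 16
  add 100.0.0.0/8 -> H0 at depth 8
  add 100.64.0.0/10 -> H0 at depth 10
  add 167.134.181.97/32 -> H2 at depth 32
  Q 100.93.3.31: descend 0110010001011101 ; hops seen [H0,H0,H1] ; pick H1
  - 167.134.181.97/32 clear@32
  add 192.245.48.0/20 -> H2 at depth 20
  add 167.134.176.0/20 -> H1 at depth 20
  add 100.93.208.0/20 -> H1 at depth 20
  add 100.93.220.32/29 -> H1 at depth 29
  add 100.0.0.0/8 -> H0 at depth 8
  - 100.93.0.0/16 clear@16
  Q 100.93.192.160: descend 0110010001011101110 ; hops seen [H0,H0,H2] ; pick H2
  Q 222.113.66.39: descend 110 ; hops seen [∅] ; pick no-route
  Q 100.64.18.9: descend 01100100010 ; hops seen [H0,H0] ; pick H0
  add 100.80.0.0/12 -> H2 at depth 12
  Q 100.77.58.136: descend 01100100010 ; hops seen [H0,H0] ; pick H0
  Q 100.93.208.117: descend 01100100010111011101 ; hops seen [H0,H0,H2,H2,H1] ; pick H1
  - 100.93.208.0/20 clear@20
  Q 192.245.53.255: descend 110000001111010100110 ; hops seen [H2] ; pick H2

== LOOKUPS ==
["H1","H1","H1","H1","H2","no-route","H0","H0","H1","H2"]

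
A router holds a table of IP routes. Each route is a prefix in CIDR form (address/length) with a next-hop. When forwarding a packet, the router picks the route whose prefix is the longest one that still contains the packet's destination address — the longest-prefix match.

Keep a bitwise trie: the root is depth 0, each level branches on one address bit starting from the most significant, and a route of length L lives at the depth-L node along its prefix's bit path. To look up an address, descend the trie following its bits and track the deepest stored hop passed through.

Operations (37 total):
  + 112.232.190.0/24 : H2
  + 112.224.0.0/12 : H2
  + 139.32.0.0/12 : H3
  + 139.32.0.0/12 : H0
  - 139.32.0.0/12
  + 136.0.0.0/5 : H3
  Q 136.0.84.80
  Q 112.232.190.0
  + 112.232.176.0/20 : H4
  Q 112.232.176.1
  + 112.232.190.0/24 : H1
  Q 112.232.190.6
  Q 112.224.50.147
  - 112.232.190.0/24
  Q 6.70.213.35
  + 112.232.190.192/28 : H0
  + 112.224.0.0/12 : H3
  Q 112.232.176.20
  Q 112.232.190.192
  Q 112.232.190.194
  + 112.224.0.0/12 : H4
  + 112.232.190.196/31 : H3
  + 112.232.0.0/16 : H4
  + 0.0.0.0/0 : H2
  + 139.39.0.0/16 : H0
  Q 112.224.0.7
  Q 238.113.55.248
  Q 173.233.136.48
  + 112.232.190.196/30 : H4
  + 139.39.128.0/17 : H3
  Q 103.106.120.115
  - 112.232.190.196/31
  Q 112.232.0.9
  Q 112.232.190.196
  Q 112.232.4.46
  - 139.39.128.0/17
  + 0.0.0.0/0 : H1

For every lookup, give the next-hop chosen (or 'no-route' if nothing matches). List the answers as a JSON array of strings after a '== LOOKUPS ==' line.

Apply in order:
  add 112.232.190.0/24 -> H2 at depth 24
  add 112.224.0.0/12 -> H2 at depth 12
  add 139.32.0.0/12 -> H3 at depth 12
  add 139.32.0.0/12 -> H0 at depth 12
  - 139.32.0.0/12 clear@12
  add 136.0.0.0/5 -> H3 at depth 5
  lookup 136.0.84.80: bits 100010 walk d0:-→d1:-→d2:-→d3:-→d4:-→d5:H3→d6:- -> H3
  lookup 112.232.190.0: bits 011100001110100010111110 walk d0:-→d1:-→d2:-→d3:-→d4:-→d5:-→d6:-→d7:-→d8:-→d9:-→d10:-→d11:-→d12:H2→d13:-→d14:-→d15:-→d16:-→d17:-→d18:-→d19:-→d20:-→d21:-→d22:-→d23:-→d24:H2 -> H2
  add 112.232.176.0/20 -> H4 at depth 20
  lookup 112.232.176.1: bits 01110000111010001011 walk d0:-→d1:-→d2:-→d3:-→d4:-→d5:-→d6:-→d7:-→d8:-→d9:-→d10:-→d11:-→d12:H2→d13:-→d14:-→d15:-→d16:-→d17:-→d18:-→d19:-→d20:H4 -> H4
  add 112.232.190.0/24 -> H1 at depth 24
  lookup 112.232.190.6: bits 011100001110100010111110 walk d0:-→d1:-→d2:-→d3:-→d4:-→d5:-→d6:-→d7:-→d8:-→d9:-→d10:-→d11:-→d12:H2→d13:-→d14:-→d15:-→d16:-→d17:-→d18:-→d19:-→d20:H4→d21:-→d22:-→d23:-→d24:H1 -> H1
  lookup 112.224.50.147: bits 011100001110 walk d0:-→d1:-→d2:-→d3:-→d4:-→d5:-→d6:-→d7:-→d8:-→d9:-→d10:-→d11:-→d12:H2 -> H2
  - 112.232.190.0/24 clear@24
  lookup 6.70.213.35: bits 0 walk d0:-→d1:- -> no-route
  add 112.232.190.192/28 -> H0 at depth 28
  add 112.224.0.0/12 -> H3 at depth 12
  lookup 112.232.176.20: bits 01110000111010001011 walk d0:-→d1:-→d2:-→d3:-→d4:-→d5:-→d6:-→d7:-→d8:-→d9:-→d10:-→d11:-→d12:H3→d13:-→d14:-→d15:-→d16:-→d17:-→d18:-→d19:-→d20:H4 -> H4
  lookup 112.232.190.192: bits 0111000011101000101111101100 walk d0:-→d1:-→d2:-→d3:-→d4:-→d5:-→d6:-→d7:-→d8:-→d9:-→d10:-→d11:-→d12:H3→d13:-→d14:-→d15:-→d16:-→d17:-→d18:-→d19:-→d20:H4→d21:-→d22:-→d23:-→d24:-→d25:-→d26:-→d27:-→d28:H0 -> H0
  lookup 112.232.190.194: bits 0111000011101000101111101100 walk d0:-→d1:-→d2:-→d3:-→d4:-→d5:-→d6:-→d7:-→d8:-→d9:-→d10:-→d11:-→d12:H3→d13:-→d14:-→d15:-→d16:-→d17:-→d18:-→d19:-→d20:H4→d21:-→d22:-→d23:-→d24:-→d25:-→d26:-→d27:-→d28:H0 -> H0
  add 112.224.0.0/12 -> H4 at depth 12
  add 112.232.190.196/31 -> H3 at depth 31
  add 112.232.0.0/16 -> H4 at depth 16
  add 0.0.0.0/0 -> H2 at depth 0
  add 139.39.0.0/16 -> H0 at depth 16
  lookup 112.224.0.7: bits 011100001110 walk d0:H2→d1:-→d2:-→d3:-→d4:-→d5:-→d6:-→d7:-→d8:-→d9:-→d10:-→d11:-→d12:H4 -> H4
  lookup 238.113.55.248: bits 1 walk d0:H2→d1:- -> H2
  lookup 173.233.136.48: bits 10 walk d0:H2→d1:-→d2:- -> H2
  add 112.232.190.196/30 -> H4 at depth 30
  add 139.39.128.0/17 -> H3 at depth 17
  lookup 103.106.120.115: bits 011 walk d0:H2→d1:-→d2:-→d3:- -> H2
  - 112.232.190.196/31 clear@31
  lookup 112.232.0.9: bits 0111000011101000 walk d0:H2→d1:-→d2:-→d3:-→d4:-→d5:-→d6:-→d7:-→d8:-→d9:-→d10:-→d11:-→d12:H4→d13:-→d14:-→d15:-→d16:H4 -> H4
  lookup 112.232.190.196: bits 0111000011101000101111101100010 walk d0:H2→d1:-→d2:-→d3:-→d4:-→d5:-→d6:-→d7:-→d8:-→d9:-→d10:-→d11:-→d12:H4→d13:-→d14:-→d15:-→d16:H4→d17:-→d18:-→d19:-→d20:H4→d21:-→d22:-→d23:-→d24:-→d25:-→d26:-→d27:-→d28:H0→d29:-→d30:H4→d31:- -> H4
  lookup 112.232.4.46: bits 0111000011101000 walk d0:H2→d1:-→d2:-→d3:-→d4:-→d5:-→d6:-→d7:-→d8:-→d9:-→d10:-→d11:-→d12:H4→d13:-→d14:-→d15:-→d16:H4 -> H4
  - 139.39.128.0/17 clear@17
  add 0.0.0.0/0 -> H1 at depth 0

== LOOKUPS ==
["H3","H2","H4","H1","H2","no-route","H4","H0","H0","H4","H2","H2","H2","H4","H4","H4"]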